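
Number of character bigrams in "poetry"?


Word: "poetry" (length 6)
Number of 2-grams = length - 2 + 1 = 6 - 2 + 1
= 5


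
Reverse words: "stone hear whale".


Original: "stone hear whale"
Words (1..n): stone | hear | whale
Reversed (n..1): whale | hear | stone
Result = "whale hear stone"


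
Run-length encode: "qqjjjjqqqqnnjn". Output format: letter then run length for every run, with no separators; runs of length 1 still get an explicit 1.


String: "qqjjjjqqqqnnjn"
Scanning for consecutive runs:
  'q' x 2
  'j' x 4
  'q' x 4
  'n' x 2
  'j' x 1
  'n' x 1
RLE = "q2j4q4n2j1n1"


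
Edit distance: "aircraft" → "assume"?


Word 1: "aircraft" (length 8)
Word 2: "assume" (length 6)
One optimal edit sequence (insert/delete/substitute each cost 1):
  1. keep 'a'
  2. delete 'i'  (+1)
  3. delete 'r'  (+1)
  4. substitute 'c' -> 's'  (+1)
  5. substitute 'r' -> 's'  (+1)
  6. substitute 'a' -> 'u'  (+1)
  7. substitute 'f' -> 'm'  (+1)
  8. substitute 't' -> 'e'  (+1)
Total edit operations: 7
Edit distance = 7


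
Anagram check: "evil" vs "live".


Word 1: "evil" → sorted: eilv
Word 2: "live" → sorted: eilv
Same letters? eilv == eilv
Anagram = Yes


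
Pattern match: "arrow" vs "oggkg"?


Pattern of "arrow": [0, 1, 1, 2, 3]
Pattern of "oggkg": [0, 1, 1, 2, 1]
Patterns do not match
Same pattern = No


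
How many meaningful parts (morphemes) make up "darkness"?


Word: "darkness"
Morphemes: dark + -ness
Each morpheme carries meaning
= 2 morphemes


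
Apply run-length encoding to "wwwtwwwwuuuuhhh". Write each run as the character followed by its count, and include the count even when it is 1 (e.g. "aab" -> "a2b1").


String: "wwwtwwwwuuuuhhh"
Scanning for consecutive runs:
  'w' x 3
  't' x 1
  'w' x 4
  'u' x 4
  'h' x 3
RLE = "w3t1w4u4h3"


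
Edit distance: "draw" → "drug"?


Word 1: "draw" (length 4)
Word 2: "drug" (length 4)
One optimal edit sequence (insert/delete/substitute each cost 1):
  1. keep 'd'
  2. keep 'r'
  3. substitute 'a' -> 'u'  (+1)
  4. substitute 'w' -> 'g'  (+1)
Total edit operations: 2
Edit distance = 2


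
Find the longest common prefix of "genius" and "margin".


Word 1: "genius"
Word 2: "margin"
Comparing from start:
  Pos 0: 'g' != 'm' (stop)
LCP = "" (length 0)


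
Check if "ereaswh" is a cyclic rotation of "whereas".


Word: "whereas", Candidate: "ereaswh"
Method: check if candidate is substring of word+word
"whereaswhereas" contains "ereaswh"? Yes
Is rotation = Yes


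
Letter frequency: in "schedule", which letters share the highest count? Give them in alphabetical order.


Word: "schedule"
Letter counts:
  'c': 1
  'd': 1
  'e': 2
  'h': 1
  'l': 1
  's': 1
  'u': 1
Maximum count = 2
Most frequent = 'e' (2 times each)


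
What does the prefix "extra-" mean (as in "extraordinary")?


Prefix: extra-
Example: extraordinary (extra- + ordinary)
Meaning = beyond


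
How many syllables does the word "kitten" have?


Word: "kitten"
Syllable breakdown: kit · ten
Counting: 2 parts
= 2 syllables


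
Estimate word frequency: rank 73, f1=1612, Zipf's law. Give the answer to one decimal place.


Zipf's law: f(r) = f(1) / r
f(1) = 1612
f(73) = 1612 / 73
= 22.1 occurrences


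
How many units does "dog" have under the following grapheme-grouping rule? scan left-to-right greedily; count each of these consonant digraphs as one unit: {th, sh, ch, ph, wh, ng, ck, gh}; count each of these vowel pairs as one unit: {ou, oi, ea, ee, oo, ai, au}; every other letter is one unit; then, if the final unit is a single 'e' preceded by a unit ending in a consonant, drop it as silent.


Word: "dog" (3 letters)
Left-to-right scan:
  (1) 'd' (letter)
  (2) 'o' (letter)
  (3) 'g' (letter)
Units from scan: 3
Sound units = 3 units


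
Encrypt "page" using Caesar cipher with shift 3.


Word: "page"
Shift: 3
Each letter → (letter + shift) mod 26:
  'p' (15) + 3 = 18 → 's'
  'a' (0) + 3 = 3 → 'd'
  'g' (6) + 3 = 9 → 'j'
  'e' (4) + 3 = 7 → 'h'
Result = "sdjh"


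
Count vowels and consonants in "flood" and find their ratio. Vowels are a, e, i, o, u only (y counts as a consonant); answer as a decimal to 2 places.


Word: "flood"
Vowels (a,e,i,o,u): 2
Consonants: 3
Ratio = 2/3
= 0.67


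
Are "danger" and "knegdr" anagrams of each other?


Word 1: "danger" → sorted: adegnr
Word 2: "knegdr" → sorted: degknr
Same letters? adegnr != degknr
Anagram = No


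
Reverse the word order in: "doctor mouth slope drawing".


Original: "doctor mouth slope drawing"
Words (1..n): doctor | mouth | slope | drawing
Reversed (n..1): drawing | slope | mouth | doctor
Result = "drawing slope mouth doctor"


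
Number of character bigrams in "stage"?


Word: "stage" (length 5)
Number of 2-grams = length - 2 + 1 = 5 - 2 + 1
= 4


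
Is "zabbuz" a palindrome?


Word: "zabbuz"
Reversed: "zubbaz"
Forward == Backward? zabbuz != zubbaz
Palindrome = No


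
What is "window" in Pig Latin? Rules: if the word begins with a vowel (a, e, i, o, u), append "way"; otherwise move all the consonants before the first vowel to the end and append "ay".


Word: "window"
Starts with consonant(s) → move to end, add 'ay'
Consonant cluster: "w"
Pig Latin = "indowway"


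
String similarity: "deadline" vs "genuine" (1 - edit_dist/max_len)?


Word 1: "deadline" (length 8)
Word 2: "genuine" (length 7)
One optimal edit sequence:
  1. substitute 'd' -> 'g'  (+1)
  2. keep 'e'
  3. delete 'a'  (+1)
  4. substitute 'd' -> 'n'  (+1)
  5. substitute 'l' -> 'u'  (+1)
  6. keep 'i'
  7. keep 'n'
  8. keep 'e'
Edit distance = 4
Max length = max(8, 7) = 8
Similarity = 1 - 4/8
= 0.5000


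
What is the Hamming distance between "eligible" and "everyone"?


Comparing character by character (same length = 8):
  Pos 0: 'e' vs 'e' =
  Pos 1: 'l' vs 'v' !=
  Pos 2: 'i' vs 'e' !=
  Pos 3: 'g' vs 'r' !=
  Pos 4: 'i' vs 'y' !=
  Pos 5: 'b' vs 'o' !=
  Pos 6: 'l' vs 'n' !=
  Pos 7: 'e' vs 'e' =
Hamming distance = 6


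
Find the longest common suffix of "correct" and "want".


Word 1: "correct"
Word 2: "want"
Comparing from end:
  Pos -1: 't' == 't'
  Pos -2: 'c' != 'n' (stop)
LCS = "t" (length 1)


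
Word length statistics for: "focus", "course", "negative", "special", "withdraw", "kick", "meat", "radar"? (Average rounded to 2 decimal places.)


Lengths: "focus"=5, "course"=6, "negative"=8, "special"=7, "withdraw"=8, "kick"=4, "meat"=4, "radar"=5
Sum = 47, Count = 8
Average = 47/8 = 5.88
= avg=5.88, min=4, max=8


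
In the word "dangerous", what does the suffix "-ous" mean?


Suffix: -ous
Example: dangerous (danger + -ous)
Meaning = having quality of


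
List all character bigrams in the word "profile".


Word: "profile" (length 7)
Number of bigrams = 7 - 2 + 1 = 6
  Position 0: "pr"
  Position 1: "ro"
  Position 2: "of"
  Position 3: "fi"
  Position 4: "il"
  Position 5: "le"
Bigrams = "pr", "ro", "of", "fi", "il", "le"


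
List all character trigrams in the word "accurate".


Word: "accurate" (length 8)
Number of trigrams = 8 - 3 + 1 = 6
  Position 0: "acc"
  Position 1: "ccu"
  Position 2: "cur"
  Position 3: "ura"
  Position 4: "rat"
  Position 5: "ate"
Trigrams = "acc", "ccu", "cur", "ura", "rat", "ate"


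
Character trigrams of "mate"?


Word: "mate" (length 4)
Number of trigrams = 4 - 3 + 1 = 2
  Position 0: "mat"
  Position 1: "ate"
Trigrams = "mat", "ate"


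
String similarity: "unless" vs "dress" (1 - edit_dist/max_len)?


Word 1: "unless" (length 6)
Word 2: "dress" (length 5)
One optimal edit sequence:
  1. delete 'u'  (+1)
  2. substitute 'n' -> 'd'  (+1)
  3. substitute 'l' -> 'r'  (+1)
  4. keep 'e'
  5. keep 's'
  6. keep 's'
Edit distance = 3
Max length = max(6, 5) = 6
Similarity = 1 - 3/6
= 0.5000


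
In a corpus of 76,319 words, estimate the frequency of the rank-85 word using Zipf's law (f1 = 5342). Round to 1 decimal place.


Zipf's law: f(r) = f(1) / r
f(1) = 5342
f(85) = 5342 / 85
= 62.8 occurrences


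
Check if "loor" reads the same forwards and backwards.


Word: "loor"
Reversed: "rool"
Forward == Backward? loor != rool
Palindrome = No


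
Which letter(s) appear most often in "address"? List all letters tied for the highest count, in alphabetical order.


Word: "address"
Letter counts:
  'a': 1
  'd': 2
  'e': 1
  'r': 1
  's': 2
Maximum count = 2
Most frequent = 'd', 's' (2 times each)


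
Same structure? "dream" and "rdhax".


Pattern of "dream": [0, 1, 2, 3, 4]
Pattern of "rdhax": [0, 1, 2, 3, 4]
Patterns match
Same pattern = Yes


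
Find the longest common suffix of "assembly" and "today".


Word 1: "assembly"
Word 2: "today"
Comparing from end:
  Pos -1: 'y' == 'y'
  Pos -2: 'l' != 'a' (stop)
LCS = "y" (length 1)


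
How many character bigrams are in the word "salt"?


Word: "salt" (length 4)
Number of 2-grams = length - 2 + 1 = 4 - 2 + 1
= 3


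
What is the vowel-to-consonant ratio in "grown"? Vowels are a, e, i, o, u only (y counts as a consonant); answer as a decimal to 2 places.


Word: "grown"
Vowels (a,e,i,o,u): 1
Consonants: 4
Ratio = 1/4
= 0.25


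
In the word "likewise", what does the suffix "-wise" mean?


Suffix: -wise
As in: likewise -> like + -wise
Meaning = in the manner of


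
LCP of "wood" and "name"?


Word 1: "wood"
Word 2: "name"
Comparing from start:
  Pos 0: 'w' != 'n' (stop)
LCP = "" (length 0)


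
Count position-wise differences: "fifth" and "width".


Comparing character by character (same length = 5):
  Pos 0: 'f' vs 'w' !=
  Pos 1: 'i' vs 'i' =
  Pos 2: 'f' vs 'd' !=
  Pos 3: 't' vs 't' =
  Pos 4: 'h' vs 'h' =
Hamming distance = 2


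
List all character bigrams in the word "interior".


Word: "interior" (length 8)
Number of bigrams = 8 - 2 + 1 = 7
  Position 0: "in"
  Position 1: "nt"
  Position 2: "te"
  Position 3: "er"
  Position 4: "ri"
  Position 5: "io"
  Position 6: "or"
Bigrams = "in", "nt", "te", "er", "ri", "io", "or"


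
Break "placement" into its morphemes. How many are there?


Word: "placement"
Morphemes: place | -ment
Each morpheme carries meaning
= 2 morphemes


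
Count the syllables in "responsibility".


Word: "responsibility"
Syllable breakdown: re / spon / si / bil / i / ty
Counting: 6 parts
= 6 syllables


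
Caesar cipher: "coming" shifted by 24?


Word: "coming"
Shift: 24
Each letter → (letter + shift) mod 26:
  'c' (2) + 24 = 0 → 'a'
  'o' (14) + 24 = 12 → 'm'
  'm' (12) + 24 = 10 → 'k'
  'i' (8) + 24 = 6 → 'g'
  'n' (13) + 24 = 11 → 'l'
  'g' (6) + 24 = 4 → 'e'
Result = "amkgle"


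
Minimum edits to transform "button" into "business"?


Word 1: "button" (length 6)
Word 2: "business" (length 8)
One optimal edit sequence (insert/delete/substitute each cost 1):
  1. keep 'b'
  2. keep 'u'
  3. insert 's'  (+1)
  4. insert 'i'  (+1)
  5. substitute 't' -> 'n'  (+1)
  6. substitute 't' -> 'e'  (+1)
  7. substitute 'o' -> 's'  (+1)
  8. substitute 'n' -> 's'  (+1)
Total edit operations: 6
Edit distance = 6


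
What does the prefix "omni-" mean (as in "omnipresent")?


Prefix: omni-
Example: omnipresent = omni- + present
Meaning = all


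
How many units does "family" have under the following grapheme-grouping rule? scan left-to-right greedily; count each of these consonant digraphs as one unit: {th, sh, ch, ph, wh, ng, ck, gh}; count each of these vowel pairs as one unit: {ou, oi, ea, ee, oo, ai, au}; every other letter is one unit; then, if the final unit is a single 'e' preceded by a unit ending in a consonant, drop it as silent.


Word: "family" (6 letters)
Left-to-right scan:
  [1] 'f' (letter)
  [2] 'a' (letter)
  [3] 'm' (letter)
  [4] 'i' (letter)
  [5] 'l' (letter)
  [6] 'y' (letter)
Units from scan: 6
Sound units = 6 units


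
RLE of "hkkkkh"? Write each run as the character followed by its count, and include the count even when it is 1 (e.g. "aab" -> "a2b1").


String: "hkkkkh"
Scanning for consecutive runs:
  'h' x 1
  'k' x 4
  'h' x 1
RLE = "h1k4h1"


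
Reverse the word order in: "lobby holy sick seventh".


Original: "lobby holy sick seventh"
Words (1..n): lobby | holy | sick | seventh
Reversed (n..1): seventh | sick | holy | lobby
Result = "seventh sick holy lobby"


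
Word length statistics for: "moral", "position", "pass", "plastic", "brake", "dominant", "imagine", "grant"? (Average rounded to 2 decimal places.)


Lengths: "moral"=5, "position"=8, "pass"=4, "plastic"=7, "brake"=5, "dominant"=8, "imagine"=7, "grant"=5
Sum = 49, Count = 8
Average = 49/8 = 6.13
= avg=6.13, min=4, max=8


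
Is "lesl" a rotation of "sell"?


Word: "sell", Candidate: "lesl"
Method: check if candidate is substring of word+word
"sellsell" contains "lesl"? No
Is rotation = No


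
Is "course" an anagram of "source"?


Word 1: "source" → sorted: ceorsu
Word 2: "course" → sorted: ceorsu
Same letters? ceorsu == ceorsu
Anagram = Yes


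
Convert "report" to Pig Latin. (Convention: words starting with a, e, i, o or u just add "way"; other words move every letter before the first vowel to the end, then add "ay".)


Word: "report"
Starts with consonant(s) → move to end, add 'ay'
Consonant cluster: "r"
Pig Latin = "eportray"


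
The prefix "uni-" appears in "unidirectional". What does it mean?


Prefix: uni-
As in: unidirectional -> uni- + directional
Meaning = one


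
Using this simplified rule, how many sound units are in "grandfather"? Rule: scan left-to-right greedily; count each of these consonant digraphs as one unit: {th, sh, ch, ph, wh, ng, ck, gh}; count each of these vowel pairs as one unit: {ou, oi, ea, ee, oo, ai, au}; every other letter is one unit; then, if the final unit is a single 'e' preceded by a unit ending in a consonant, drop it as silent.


Word: "grandfather" (11 letters)
Left-to-right scan:
  1. 'g' (letter)
  2. 'r' (letter)
  3. 'a' (letter)
  4. 'n' (letter)
  5. 'd' (letter)
  6. 'f' (letter)
  7. 'a' (letter)
  8. 'th' (digraph)
  9. 'e' (letter)
  10. 'r' (letter)
Units from scan: 10
Sound units = 10 units


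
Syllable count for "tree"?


Word: "tree"
Syllable breakdown: tree
Counting: 1 part
= 1 syllable


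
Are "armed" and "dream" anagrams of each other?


Word 1: "armed" → sorted: ademr
Word 2: "dream" → sorted: ademr
Same letters? ademr == ademr
Anagram = Yes


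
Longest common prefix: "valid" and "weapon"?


Word 1: "valid"
Word 2: "weapon"
Comparing from start:
  Pos 0: 'v' != 'w' (stop)
LCP = "" (length 0)


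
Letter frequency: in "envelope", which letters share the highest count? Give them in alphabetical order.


Word: "envelope"
Letter counts:
  'e': 3
  'l': 1
  'n': 1
  'o': 1
  'p': 1
  'v': 1
Maximum count = 3
Most frequent = 'e' (3 times each)


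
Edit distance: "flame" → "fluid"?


Word 1: "flame" (length 5)
Word 2: "fluid" (length 5)
One optimal edit sequence (insert/delete/substitute each cost 1):
  1. keep 'f'
  2. keep 'l'
  3. substitute 'a' -> 'u'  (+1)
  4. substitute 'm' -> 'i'  (+1)
  5. substitute 'e' -> 'd'  (+1)
Total edit operations: 3
Edit distance = 3


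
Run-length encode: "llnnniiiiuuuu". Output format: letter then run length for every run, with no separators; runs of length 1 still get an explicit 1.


String: "llnnniiiiuuuu"
Scanning for consecutive runs:
  'l' x 2
  'n' x 3
  'i' x 4
  'u' x 4
RLE = "l2n3i4u4"


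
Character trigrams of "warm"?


Word: "warm" (length 4)
Number of trigrams = 4 - 3 + 1 = 2
  Position 0: "war"
  Position 1: "arm"
Trigrams = "war", "arm"


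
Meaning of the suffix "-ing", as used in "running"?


Suffix: -ing
Example: running (run + -ing, with a spelling change)
Meaning = present participle


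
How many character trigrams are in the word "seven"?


Word: "seven" (length 5)
Number of 3-grams = length - 3 + 1 = 5 - 3 + 1
= 3


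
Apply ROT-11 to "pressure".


Word: "pressure"
Shift: 11
Each letter → (letter + shift) mod 26:
  'p' (15) + 11 = 0 → 'a'
  'r' (17) + 11 = 2 → 'c'
  'e' (4) + 11 = 15 → 'p'
  's' (18) + 11 = 3 → 'd'
  's' (18) + 11 = 3 → 'd'
  'u' (20) + 11 = 5 → 'f'
  'r' (17) + 11 = 2 → 'c'
  'e' (4) + 11 = 15 → 'p'
Result = "acpddfcp"


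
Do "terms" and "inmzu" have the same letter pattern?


Pattern of "terms": [0, 1, 2, 3, 4]
Pattern of "inmzu": [0, 1, 2, 3, 4]
Patterns match
Same pattern = Yes


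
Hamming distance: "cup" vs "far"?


Comparing character by character (same length = 3):
  Pos 0: 'c' vs 'f' !=
  Pos 1: 'u' vs 'a' !=
  Pos 2: 'p' vs 'r' !=
Hamming distance = 3


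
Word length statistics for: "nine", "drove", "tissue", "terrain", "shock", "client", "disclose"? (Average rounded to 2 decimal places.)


Lengths: "nine"=4, "drove"=5, "tissue"=6, "terrain"=7, "shock"=5, "client"=6, "disclose"=8
Sum = 41, Count = 7
Average = 41/7 = 5.86
= avg=5.86, min=4, max=8


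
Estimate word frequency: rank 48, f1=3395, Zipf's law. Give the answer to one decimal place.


Zipf's law: f(r) = f(1) / r
f(1) = 3395
f(48) = 3395 / 48
= 70.7 occurrences


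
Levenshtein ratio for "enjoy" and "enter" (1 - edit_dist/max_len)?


Word 1: "enjoy" (length 5)
Word 2: "enter" (length 5)
One optimal edit sequence:
  1. keep 'e'
  2. keep 'n'
  3. substitute 'j' -> 't'  (+1)
  4. substitute 'o' -> 'e'  (+1)
  5. substitute 'y' -> 'r'  (+1)
Edit distance = 3
Max length = max(5, 5) = 5
Similarity = 1 - 3/5
= 0.4000


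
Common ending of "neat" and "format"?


Word 1: "neat"
Word 2: "format"
Comparing from end:
  Pos -1: 't' == 't'
  Pos -2: 'a' == 'a'
  Pos -3: 'e' != 'm' (stop)
LCS = "at" (length 2)


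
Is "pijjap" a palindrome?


Word: "pijjap"
Reversed: "pajjip"
Forward == Backward? pijjap != pajjip
Palindrome = No


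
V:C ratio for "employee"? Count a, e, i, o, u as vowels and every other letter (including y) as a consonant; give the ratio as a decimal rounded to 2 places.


Word: "employee"
Vowels (a,e,i,o,u): 4
Consonants: 4
Ratio = 4/4
= 1.00


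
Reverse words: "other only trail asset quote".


Original: "other only trail asset quote"
Words (1..n): other | only | trail | asset | quote
Reversed (n..1): quote | asset | trail | only | other
Result = "quote asset trail only other"


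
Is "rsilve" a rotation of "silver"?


Word: "silver", Candidate: "rsilve"
Method: check if candidate is substring of word+word
"silversilver" contains "rsilve"? Yes
Is rotation = Yes


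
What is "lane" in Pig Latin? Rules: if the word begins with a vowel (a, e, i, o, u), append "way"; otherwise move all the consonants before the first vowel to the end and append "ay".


Word: "lane"
Starts with consonant(s) → move to end, add 'ay'
Consonant cluster: "l"
Pig Latin = "anelay"


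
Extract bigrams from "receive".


Word: "receive" (length 7)
Number of bigrams = 7 - 2 + 1 = 6
  Position 0: "re"
  Position 1: "ec"
  Position 2: "ce"
  Position 3: "ei"
  Position 4: "iv"
  Position 5: "ve"
Bigrams = "re", "ec", "ce", "ei", "iv", "ve"


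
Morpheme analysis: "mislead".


Word: "mislead"
Morphemes: mis- / lead
Each morpheme carries meaning
= 2 morphemes


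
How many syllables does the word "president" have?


Word: "president"
Syllable breakdown: pres / i / dent
Counting: 3 parts
= 3 syllables


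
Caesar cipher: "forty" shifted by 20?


Word: "forty"
Shift: 20
Each letter → (letter + shift) mod 26:
  'f' (5) + 20 = 25 → 'z'
  'o' (14) + 20 = 8 → 'i'
  'r' (17) + 20 = 11 → 'l'
  't' (19) + 20 = 13 → 'n'
  'y' (24) + 20 = 18 → 's'
Result = "zilns"


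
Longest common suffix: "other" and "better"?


Word 1: "other"
Word 2: "better"
Comparing from end:
  Pos -1: 'r' == 'r'
  Pos -2: 'e' == 'e'
  Pos -3: 'h' != 't' (stop)
LCS = "er" (length 2)


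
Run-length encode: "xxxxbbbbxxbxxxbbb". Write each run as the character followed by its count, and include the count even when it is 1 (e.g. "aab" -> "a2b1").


String: "xxxxbbbbxxbxxxbbb"
Scanning for consecutive runs:
  'x' x 4
  'b' x 4
  'x' x 2
  'b' x 1
  'x' x 3
  'b' x 3
RLE = "x4b4x2b1x3b3"


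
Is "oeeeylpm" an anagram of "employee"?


Word 1: "employee" → sorted: eeelmopy
Word 2: "oeeeylpm" → sorted: eeelmopy
Same letters? eeelmopy == eeelmopy
Anagram = Yes


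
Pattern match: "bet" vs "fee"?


Pattern of "bet": [0, 1, 2]
Pattern of "fee": [0, 1, 1]
Patterns do not match
Same pattern = No


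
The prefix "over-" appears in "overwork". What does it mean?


Prefix: over-
Example: overwork = over- + work
Meaning = excessive


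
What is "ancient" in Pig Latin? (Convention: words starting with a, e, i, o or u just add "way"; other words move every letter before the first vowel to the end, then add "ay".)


Word: "ancient"
Starts with vowel → add 'way'
Pig Latin = "ancientway"


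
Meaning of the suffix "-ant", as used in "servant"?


Suffix: -ant
As in: servant -> serve + -ant, with a spelling change
Meaning = one who / that which


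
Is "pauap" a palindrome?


Word: "pauap"
Reversed: "pauap"
Forward == Backward? pauap == pauap
Palindrome = Yes


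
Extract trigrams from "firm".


Word: "firm" (length 4)
Number of trigrams = 4 - 3 + 1 = 2
  Position 0: "fir"
  Position 1: "irm"
Trigrams = "fir", "irm"


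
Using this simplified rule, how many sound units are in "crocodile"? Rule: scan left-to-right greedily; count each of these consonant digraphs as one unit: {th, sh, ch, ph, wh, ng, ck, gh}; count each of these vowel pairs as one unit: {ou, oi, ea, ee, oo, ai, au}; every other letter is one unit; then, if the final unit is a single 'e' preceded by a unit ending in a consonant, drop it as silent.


Word: "crocodile" (9 letters)
Left-to-right scan:
  (1) 'c' (letter)
  (2) 'r' (letter)
  (3) 'o' (letter)
  (4) 'c' (letter)
  (5) 'o' (letter)
  (6) 'd' (letter)
  (7) 'i' (letter)
  (8) 'l' (letter)
  (9) 'e' (letter)
Units from scan: 9
Final unit is 'e' after a consonant -> drop as silent (-1)
Sound units = 8 units


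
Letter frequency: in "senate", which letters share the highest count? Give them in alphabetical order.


Word: "senate"
Letter counts:
  'a': 1
  'e': 2
  'n': 1
  's': 1
  't': 1
Maximum count = 2
Most frequent = 'e' (2 times each)


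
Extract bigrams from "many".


Word: "many" (length 4)
Number of bigrams = 4 - 2 + 1 = 3
  Position 0: "ma"
  Position 1: "an"
  Position 2: "ny"
Bigrams = "ma", "an", "ny"


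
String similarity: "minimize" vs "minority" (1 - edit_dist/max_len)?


Word 1: "minimize" (length 8)
Word 2: "minority" (length 8)
One optimal edit sequence:
  1. keep 'm'
  2. keep 'i'
  3. keep 'n'
  4. substitute 'i' -> 'o'  (+1)
  5. substitute 'm' -> 'r'  (+1)
  6. keep 'i'
  7. substitute 'z' -> 't'  (+1)
  8. substitute 'e' -> 'y'  (+1)
Edit distance = 4
Max length = max(8, 8) = 8
Similarity = 1 - 4/8
= 0.5000


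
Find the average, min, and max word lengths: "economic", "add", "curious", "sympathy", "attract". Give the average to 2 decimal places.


Lengths: "economic"=8, "add"=3, "curious"=7, "sympathy"=8, "attract"=7
Sum = 33, Count = 5
Average = 33/5 = 6.60
= avg=6.60, min=3, max=8


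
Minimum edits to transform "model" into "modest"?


Word 1: "model" (length 5)
Word 2: "modest" (length 6)
One optimal edit sequence (insert/delete/substitute each cost 1):
  1. keep 'm'
  2. keep 'o'
  3. keep 'd'
  4. keep 'e'
  5. insert 's'  (+1)
  6. substitute 'l' -> 't'  (+1)
Total edit operations: 2
Edit distance = 2


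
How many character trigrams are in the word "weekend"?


Word: "weekend" (length 7)
Number of 3-grams = length - 3 + 1 = 7 - 3 + 1
= 5


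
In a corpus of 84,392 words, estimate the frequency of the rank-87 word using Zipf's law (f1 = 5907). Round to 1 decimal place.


Zipf's law: f(r) = f(1) / r
f(1) = 5907
f(87) = 5907 / 87
= 67.9 occurrences


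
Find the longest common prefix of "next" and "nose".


Word 1: "next"
Word 2: "nose"
Comparing from start:
  Pos 0: 'n' == 'n'
  Pos 1: 'e' != 'o' (stop)
LCP = "n" (length 1)


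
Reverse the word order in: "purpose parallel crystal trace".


Original: "purpose parallel crystal trace"
Words (1..n): purpose | parallel | crystal | trace
Reversed (n..1): trace | crystal | parallel | purpose
Result = "trace crystal parallel purpose"


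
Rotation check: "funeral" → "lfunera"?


Word: "funeral", Candidate: "lfunera"
Method: check if candidate is substring of word+word
"funeralfuneral" contains "lfunera"? Yes
Is rotation = Yes


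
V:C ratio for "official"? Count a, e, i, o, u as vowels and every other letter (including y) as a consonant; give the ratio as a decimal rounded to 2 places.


Word: "official"
Vowels (a,e,i,o,u): 4
Consonants: 4
Ratio = 4/4
= 1.00


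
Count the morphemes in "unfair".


Word: "unfair"
Morphemes: un- | fair
Each morpheme carries meaning
= 2 morphemes


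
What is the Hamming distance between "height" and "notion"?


Comparing character by character (same length = 6):
  Pos 0: 'h' vs 'n' !=
  Pos 1: 'e' vs 'o' !=
  Pos 2: 'i' vs 't' !=
  Pos 3: 'g' vs 'i' !=
  Pos 4: 'h' vs 'o' !=
  Pos 5: 't' vs 'n' !=
Hamming distance = 6


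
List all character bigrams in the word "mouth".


Word: "mouth" (length 5)
Number of bigrams = 5 - 2 + 1 = 4
  Position 0: "mo"
  Position 1: "ou"
  Position 2: "ut"
  Position 3: "th"
Bigrams = "mo", "ou", "ut", "th"


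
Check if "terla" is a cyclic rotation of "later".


Word: "later", Candidate: "terla"
Method: check if candidate is substring of word+word
"laterlater" contains "terla"? Yes
Is rotation = Yes


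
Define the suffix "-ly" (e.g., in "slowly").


Suffix: -ly
Example: slowly = slow + -ly
Meaning = in a manner


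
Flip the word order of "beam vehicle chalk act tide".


Original: "beam vehicle chalk act tide"
Words (1..n): beam | vehicle | chalk | act | tide
Reversed (n..1): tide | act | chalk | vehicle | beam
Result = "tide act chalk vehicle beam"


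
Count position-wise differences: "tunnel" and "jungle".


Comparing character by character (same length = 6):
  Pos 0: 't' vs 'j' !=
  Pos 1: 'u' vs 'u' =
  Pos 2: 'n' vs 'n' =
  Pos 3: 'n' vs 'g' !=
  Pos 4: 'e' vs 'l' !=
  Pos 5: 'l' vs 'e' !=
Hamming distance = 4


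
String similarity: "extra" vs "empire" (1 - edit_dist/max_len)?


Word 1: "extra" (length 5)
Word 2: "empire" (length 6)
One optimal edit sequence:
  1. keep 'e'
  2. insert 'm'  (+1)
  3. substitute 'x' -> 'p'  (+1)
  4. substitute 't' -> 'i'  (+1)
  5. keep 'r'
  6. substitute 'a' -> 'e'  (+1)
Edit distance = 4
Max length = max(5, 6) = 6
Similarity = 1 - 4/6
= 0.3333


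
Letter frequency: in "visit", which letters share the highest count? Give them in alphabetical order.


Word: "visit"
Letter counts:
  'i': 2
  's': 1
  't': 1
  'v': 1
Maximum count = 2
Most frequent = 'i' (2 times each)


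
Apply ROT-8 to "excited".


Word: "excited"
Shift: 8
Each letter → (letter + shift) mod 26:
  'e' (4) + 8 = 12 → 'm'
  'x' (23) + 8 = 5 → 'f'
  'c' (2) + 8 = 10 → 'k'
  'i' (8) + 8 = 16 → 'q'
  't' (19) + 8 = 1 → 'b'
  'e' (4) + 8 = 12 → 'm'
  'd' (3) + 8 = 11 → 'l'
Result = "mfkqbml"


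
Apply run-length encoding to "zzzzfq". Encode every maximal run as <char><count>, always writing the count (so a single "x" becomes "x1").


String: "zzzzfq"
Scanning for consecutive runs:
  'z' x 4
  'f' x 1
  'q' x 1
RLE = "z4f1q1"


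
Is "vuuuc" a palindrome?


Word: "vuuuc"
Reversed: "cuuuv"
Forward == Backward? vuuuc != cuuuv
Palindrome = No


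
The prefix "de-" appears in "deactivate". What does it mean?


Prefix: de-
As in: deactivate -> de- + activate
Meaning = remove / reverse


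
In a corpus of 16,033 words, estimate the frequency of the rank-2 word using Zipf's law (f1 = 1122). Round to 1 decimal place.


Zipf's law: f(r) = f(1) / r
f(1) = 1122
f(2) = 1122 / 2
= 561.0 occurrences


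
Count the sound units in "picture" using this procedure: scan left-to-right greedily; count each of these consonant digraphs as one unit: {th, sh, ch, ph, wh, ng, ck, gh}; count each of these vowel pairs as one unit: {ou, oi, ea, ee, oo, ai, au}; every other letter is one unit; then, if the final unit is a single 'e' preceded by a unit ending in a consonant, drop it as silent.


Word: "picture" (7 letters)
Left-to-right scan:
  [1] 'p' (letter)
  [2] 'i' (letter)
  [3] 'c' (letter)
  [4] 't' (letter)
  [5] 'u' (letter)
  [6] 'r' (letter)
  [7] 'e' (letter)
Units from scan: 7
Final unit is 'e' after a consonant -> drop as silent (-1)
Sound units = 6 units


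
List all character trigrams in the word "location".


Word: "location" (length 8)
Number of trigrams = 8 - 3 + 1 = 6
  Position 0: "loc"
  Position 1: "oca"
  Position 2: "cat"
  Position 3: "ati"
  Position 4: "tio"
  Position 5: "ion"
Trigrams = "loc", "oca", "cat", "ati", "tio", "ion"


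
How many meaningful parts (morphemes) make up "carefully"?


Word: "carefully"
Morphemes: care | -ful | -ly
Each morpheme carries meaning
= 3 morphemes


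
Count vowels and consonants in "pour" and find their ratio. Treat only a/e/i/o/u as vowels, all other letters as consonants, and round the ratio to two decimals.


Word: "pour"
Vowels (a,e,i,o,u): 2
Consonants: 2
Ratio = 2/2
= 1.00


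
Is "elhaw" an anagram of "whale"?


Word 1: "whale" → sorted: aehlw
Word 2: "elhaw" → sorted: aehlw
Same letters? aehlw == aehlw
Anagram = Yes


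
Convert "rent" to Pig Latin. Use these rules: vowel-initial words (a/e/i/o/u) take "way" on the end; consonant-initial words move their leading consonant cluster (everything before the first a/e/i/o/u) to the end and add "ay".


Word: "rent"
Starts with consonant(s) → move to end, add 'ay'
Consonant cluster: "r"
Pig Latin = "entray"


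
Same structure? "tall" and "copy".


Pattern of "tall": [0, 1, 2, 2]
Pattern of "copy": [0, 1, 2, 3]
Patterns do not match
Same pattern = No


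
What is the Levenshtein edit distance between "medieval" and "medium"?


Word 1: "medieval" (length 8)
Word 2: "medium" (length 6)
One optimal edit sequence (insert/delete/substitute each cost 1):
  1. keep 'm'
  2. keep 'e'
  3. keep 'd'
  4. keep 'i'
  5. delete 'e'  (+1)
  6. delete 'v'  (+1)
  7. substitute 'a' -> 'u'  (+1)
  8. substitute 'l' -> 'm'  (+1)
Total edit operations: 4
Edit distance = 4


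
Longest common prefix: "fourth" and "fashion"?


Word 1: "fourth"
Word 2: "fashion"
Comparing from start:
  Pos 0: 'f' == 'f'
  Pos 1: 'o' != 'a' (stop)
LCP = "f" (length 1)


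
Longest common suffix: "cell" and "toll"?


Word 1: "cell"
Word 2: "toll"
Comparing from end:
  Pos -1: 'l' == 'l'
  Pos -2: 'l' == 'l'
  Pos -3: 'e' != 'o' (stop)
LCS = "ll" (length 2)


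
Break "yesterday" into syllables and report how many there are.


Word: "yesterday"
Syllable breakdown: yes | ter | day
Counting: 3 parts
= 3 syllables


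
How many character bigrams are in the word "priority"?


Word: "priority" (length 8)
Number of 2-grams = length - 2 + 1 = 8 - 2 + 1
= 7


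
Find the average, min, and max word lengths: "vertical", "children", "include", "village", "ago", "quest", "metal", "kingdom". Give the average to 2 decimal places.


Lengths: "vertical"=8, "children"=8, "include"=7, "village"=7, "ago"=3, "quest"=5, "metal"=5, "kingdom"=7
Sum = 50, Count = 8
Average = 50/8 = 6.25
= avg=6.25, min=3, max=8


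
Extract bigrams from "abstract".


Word: "abstract" (length 8)
Number of bigrams = 8 - 2 + 1 = 7
  Position 0: "ab"
  Position 1: "bs"
  Position 2: "st"
  Position 3: "tr"
  Position 4: "ra"
  Position 5: "ac"
  Position 6: "ct"
Bigrams = "ab", "bs", "st", "tr", "ra", "ac", "ct"


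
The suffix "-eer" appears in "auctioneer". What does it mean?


Suffix: -eer
Example: auctioneer = auction + -eer
Meaning = one who is concerned with


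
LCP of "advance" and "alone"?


Word 1: "advance"
Word 2: "alone"
Comparing from start:
  Pos 0: 'a' == 'a'
  Pos 1: 'd' != 'l' (stop)
LCP = "a" (length 1)


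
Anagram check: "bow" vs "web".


Word 1: "bow" → sorted: bow
Word 2: "web" → sorted: bew
Same letters? bow != bew
Anagram = No


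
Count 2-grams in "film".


Word: "film" (length 4)
Number of 2-grams = length - 2 + 1 = 4 - 2 + 1
= 3


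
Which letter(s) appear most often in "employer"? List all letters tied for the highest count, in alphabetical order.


Word: "employer"
Letter counts:
  'e': 2
  'l': 1
  'm': 1
  'o': 1
  'p': 1
  'r': 1
  'y': 1
Maximum count = 2
Most frequent = 'e' (2 times each)


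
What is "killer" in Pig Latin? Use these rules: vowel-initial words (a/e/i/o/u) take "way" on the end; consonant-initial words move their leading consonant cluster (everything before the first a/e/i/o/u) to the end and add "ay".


Word: "killer"
Starts with consonant(s) → move to end, add 'ay'
Consonant cluster: "k"
Pig Latin = "illerkay"


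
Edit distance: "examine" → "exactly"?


Word 1: "examine" (length 7)
Word 2: "exactly" (length 7)
One optimal edit sequence (insert/delete/substitute each cost 1):
  1. keep 'e'
  2. keep 'x'
  3. keep 'a'
  4. substitute 'm' -> 'c'  (+1)
  5. substitute 'i' -> 't'  (+1)
  6. substitute 'n' -> 'l'  (+1)
  7. substitute 'e' -> 'y'  (+1)
Total edit operations: 4
Edit distance = 4


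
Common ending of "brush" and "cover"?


Word 1: "brush"
Word 2: "cover"
Comparing from end:
  Pos -1: 'h' != 'r' (stop)
LCS = "" (length 0)


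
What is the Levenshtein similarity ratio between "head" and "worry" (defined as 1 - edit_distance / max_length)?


Word 1: "head" (length 4)
Word 2: "worry" (length 5)
One optimal edit sequence:
  1. insert 'w'  (+1)
  2. substitute 'h' -> 'o'  (+1)
  3. substitute 'e' -> 'r'  (+1)
  4. substitute 'a' -> 'r'  (+1)
  5. substitute 'd' -> 'y'  (+1)
Edit distance = 5
Max length = max(4, 5) = 5
Similarity = 1 - 5/5
= 0.0000


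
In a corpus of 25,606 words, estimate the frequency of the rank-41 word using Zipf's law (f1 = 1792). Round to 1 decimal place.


Zipf's law: f(r) = f(1) / r
f(1) = 1792
f(41) = 1792 / 41
= 43.7 occurrences


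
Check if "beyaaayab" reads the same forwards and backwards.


Word: "beyaaayab"
Reversed: "bayaaayeb"
Forward == Backward? beyaaayab != bayaaayeb
Palindrome = No


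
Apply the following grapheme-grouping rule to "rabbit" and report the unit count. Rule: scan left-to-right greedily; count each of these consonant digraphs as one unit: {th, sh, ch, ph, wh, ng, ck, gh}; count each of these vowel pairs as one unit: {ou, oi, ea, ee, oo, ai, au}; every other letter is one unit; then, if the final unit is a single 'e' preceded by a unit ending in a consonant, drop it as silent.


Word: "rabbit" (6 letters)
Left-to-right scan:
  [1] 'r' (letter)
  [2] 'a' (letter)
  [3] 'b' (letter)
  [4] 'b' (letter)
  [5] 'i' (letter)
  [6] 't' (letter)
Units from scan: 6
Sound units = 6 units


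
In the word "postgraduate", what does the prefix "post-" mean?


Prefix: post-
Example: postgraduate (post- + graduate)
Meaning = after


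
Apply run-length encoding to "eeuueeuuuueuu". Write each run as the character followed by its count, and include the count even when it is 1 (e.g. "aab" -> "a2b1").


String: "eeuueeuuuueuu"
Scanning for consecutive runs:
  'e' x 2
  'u' x 2
  'e' x 2
  'u' x 4
  'e' x 1
  'u' x 2
RLE = "e2u2e2u4e1u2"


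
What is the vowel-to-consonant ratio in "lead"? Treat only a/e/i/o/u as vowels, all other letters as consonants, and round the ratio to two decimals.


Word: "lead"
Vowels (a,e,i,o,u): 2
Consonants: 2
Ratio = 2/2
= 1.00


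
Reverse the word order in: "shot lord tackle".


Original: "shot lord tackle"
Words (1..n): shot | lord | tackle
Reversed (n..1): tackle | lord | shot
Result = "tackle lord shot"


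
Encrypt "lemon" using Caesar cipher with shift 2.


Word: "lemon"
Shift: 2
Each letter → (letter + shift) mod 26:
  'l' (11) + 2 = 13 → 'n'
  'e' (4) + 2 = 6 → 'g'
  'm' (12) + 2 = 14 → 'o'
  'o' (14) + 2 = 16 → 'q'
  'n' (13) + 2 = 15 → 'p'
Result = "ngoqp"


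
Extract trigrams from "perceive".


Word: "perceive" (length 8)
Number of trigrams = 8 - 3 + 1 = 6
  Position 0: "per"
  Position 1: "erc"
  Position 2: "rce"
  Position 3: "cei"
  Position 4: "eiv"
  Position 5: "ive"
Trigrams = "per", "erc", "rce", "cei", "eiv", "ive"


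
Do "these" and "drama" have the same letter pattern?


Pattern of "these": [0, 1, 2, 3, 2]
Pattern of "drama": [0, 1, 2, 3, 2]
Patterns match
Same pattern = Yes


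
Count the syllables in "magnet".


Word: "magnet"
Syllable breakdown: mag | net
Counting: 2 parts
= 2 syllables


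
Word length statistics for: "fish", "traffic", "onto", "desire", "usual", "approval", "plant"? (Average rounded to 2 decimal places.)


Lengths: "fish"=4, "traffic"=7, "onto"=4, "desire"=6, "usual"=5, "approval"=8, "plant"=5
Sum = 39, Count = 7
Average = 39/7 = 5.57
= avg=5.57, min=4, max=8


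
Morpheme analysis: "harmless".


Word: "harmless"
Morphemes: harm + -less
Each morpheme carries meaning
= 2 morphemes


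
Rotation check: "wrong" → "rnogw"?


Word: "wrong", Candidate: "rnogw"
Method: check if candidate is substring of word+word
"wrongwrong" contains "rnogw"? No
Is rotation = No


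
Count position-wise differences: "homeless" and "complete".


Comparing character by character (same length = 8):
  Pos 0: 'h' vs 'c' !=
  Pos 1: 'o' vs 'o' =
  Pos 2: 'm' vs 'm' =
  Pos 3: 'e' vs 'p' !=
  Pos 4: 'l' vs 'l' =
  Pos 5: 'e' vs 'e' =
  Pos 6: 's' vs 't' !=
  Pos 7: 's' vs 'e' !=
Hamming distance = 4


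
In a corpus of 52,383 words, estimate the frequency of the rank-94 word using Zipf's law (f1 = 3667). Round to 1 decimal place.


Zipf's law: f(r) = f(1) / r
f(1) = 3667
f(94) = 3667 / 94
= 39.0 occurrences


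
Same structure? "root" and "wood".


Pattern of "root": [0, 1, 1, 2]
Pattern of "wood": [0, 1, 1, 2]
Patterns match
Same pattern = Yes


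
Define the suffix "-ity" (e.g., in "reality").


Suffix: -ity
As in: reality -> real + -ity
Meaning = quality of


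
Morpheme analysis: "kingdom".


Word: "kingdom"
Morphemes: king / -dom
Each morpheme carries meaning
= 2 morphemes


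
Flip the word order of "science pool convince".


Original: "science pool convince"
Words (1..n): science | pool | convince
Reversed (n..1): convince | pool | science
Result = "convince pool science"


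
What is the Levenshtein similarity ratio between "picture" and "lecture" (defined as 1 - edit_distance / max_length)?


Word 1: "picture" (length 7)
Word 2: "lecture" (length 7)
One optimal edit sequence:
  1. substitute 'p' -> 'l'  (+1)
  2. substitute 'i' -> 'e'  (+1)
  3. keep 'c'
  4. keep 't'
  5. keep 'u'
  6. keep 'r'
  7. keep 'e'
Edit distance = 2
Max length = max(7, 7) = 7
Similarity = 1 - 2/7
= 0.7143


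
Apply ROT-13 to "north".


Word: "north"
Shift: 13
Each letter → (letter + shift) mod 26:
  'n' (13) + 13 = 0 → 'a'
  'o' (14) + 13 = 1 → 'b'
  'r' (17) + 13 = 4 → 'e'
  't' (19) + 13 = 6 → 'g'
  'h' (7) + 13 = 20 → 'u'
Result = "abegu"


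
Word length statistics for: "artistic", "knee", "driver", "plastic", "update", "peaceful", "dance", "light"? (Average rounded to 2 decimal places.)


Lengths: "artistic"=8, "knee"=4, "driver"=6, "plastic"=7, "update"=6, "peaceful"=8, "dance"=5, "light"=5
Sum = 49, Count = 8
Average = 49/8 = 6.13
= avg=6.13, min=4, max=8


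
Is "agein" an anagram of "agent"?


Word 1: "agent" → sorted: aegnt
Word 2: "agein" → sorted: aegin
Same letters? aegnt != aegin
Anagram = No


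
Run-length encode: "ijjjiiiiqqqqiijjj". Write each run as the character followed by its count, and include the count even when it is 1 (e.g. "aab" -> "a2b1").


String: "ijjjiiiiqqqqiijjj"
Scanning for consecutive runs:
  'i' x 1
  'j' x 3
  'i' x 4
  'q' x 4
  'i' x 2
  'j' x 3
RLE = "i1j3i4q4i2j3"
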